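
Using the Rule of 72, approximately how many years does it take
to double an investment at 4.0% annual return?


Formula: Years ≈ 72 / r
Substituting: Years ≈ 72 / 4.0
Years ≈ 18.0

18.0 years


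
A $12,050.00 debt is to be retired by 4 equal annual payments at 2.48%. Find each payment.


Formula: PMT = PV * r / (1 - (1+r)^(-n))
Denominator: 1 - (1 + 0.0248)^(-4) = 0.093342
Numerator: $12,050.00 * 0.0248 = 298.84
PMT = 298.84 / 0.093342 = $3,201.56

$3,201.56


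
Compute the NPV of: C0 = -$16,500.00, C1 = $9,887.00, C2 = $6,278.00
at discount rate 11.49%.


Formula: NPV = C0 + C1/(1+r) + C2/(1+r)^2
Discount C1: $9,887.00 / (1 + 0.1149) = $8,868.06
Discount C2: $6,278.00 / (1 + 0.1149)^2 = $5,050.68
NPV = -$16,500.00 + $8,868.06 + $5,050.68 = -$2,581.26

-$2,581.26


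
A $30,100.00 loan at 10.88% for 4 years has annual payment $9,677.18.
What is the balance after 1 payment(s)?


Formula: Balance = PV*(1+r)^k - PMT*((1+r)^k - 1)/r
Growth: (1 + 0.1088)^1 = 1.1088
Accumulated factor: ((1+r)^k - 1)/r = 1.0
Balance = $30,100.00 * 1.1088 - $9,677.18 * 1.0
Balance = $23,697.70

$23,697.70


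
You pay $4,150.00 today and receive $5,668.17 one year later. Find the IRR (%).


Formula: IRR = C1/C0 - 1
Substituting: IRR = $5,668.17 / $4,150.00 - 1
Ratio: 1.365824 - 1 = 0.365824
IRR = 36.5824%

36.5824%


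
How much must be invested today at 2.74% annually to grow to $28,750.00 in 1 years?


Formula: PV = FV / (1 + r)^n
Substituting: PV = $28,750.00 / (1 + 0.0274)^1
Discount factor: (1.0274)^1 = 1.0274
PV = $28,750.00 / 1.0274 = $27,983.26

$27,983.26


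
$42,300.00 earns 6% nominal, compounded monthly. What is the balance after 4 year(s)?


Formula: FV = P * (1 + r/m)^(m*t)
Period rate: r/m = 0.06 / 12 = 0.005
Total periods: m*t = 12 * 4 = 48
Growth factor: (1 + 0.005)^48 = 1.270489
FV = $42,300.00 * 1.270489 = $53,741.69

$53,741.69


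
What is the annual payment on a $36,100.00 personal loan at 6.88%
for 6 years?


Formula: PMT = PV * r / (1 - (1+r)^(-n))
Denominator: 1 - (1 + 0.0688)^(-6) = 0.329156
Numerator: $36,100.00 * 0.0688 = 2483.68
PMT = 2483.68 / 0.329156 = $7,545.59

$7,545.59


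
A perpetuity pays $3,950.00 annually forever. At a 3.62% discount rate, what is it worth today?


Formula: PV = C / r
Substituting: PV = $3,950.00 / 0.0362
PV = $109,116.02

$109,116.02


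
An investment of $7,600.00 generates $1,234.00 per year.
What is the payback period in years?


Formula: Payback = investment / annual cash flow
Substituting: Payback = $7,600.00 / $1,234.00
Payback = 6.1588 years

6.1588 years


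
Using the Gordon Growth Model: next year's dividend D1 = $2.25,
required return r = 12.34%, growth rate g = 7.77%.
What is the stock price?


Formula: P = D1 / (r - g)
Spread: r - g = 0.1234 - 0.0777 = 0.0457
Substituting: P = $2.25 / 0.0457
P = $49.23

$49.23


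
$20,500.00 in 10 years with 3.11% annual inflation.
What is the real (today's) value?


Formula: Real value = nominal / (1 + inflation)^years
Price level: (1 + 0.0311)^10 = 1.358338
Real value = $20,500.00 / 1.358338 = $15,091.97

$15,091.97


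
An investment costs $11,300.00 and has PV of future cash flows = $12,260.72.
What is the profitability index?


Formula: PI = PV(cash flows) / initial investment
Substituting: PI = $12,260.72 / $11,300.00
PI = 1.085

1.085


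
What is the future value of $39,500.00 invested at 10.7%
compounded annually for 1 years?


Formula: FV = P * (1 + r)^n
Substituting: FV = $39,500.00 * (1 + 0.107)^1
Growth factor: (1.107)^1 = 1.107
FV = $39,500.00 * 1.107 = $43,726.50

$43,726.50


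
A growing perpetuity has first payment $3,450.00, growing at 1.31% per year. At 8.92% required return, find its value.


Formula: PV = C / (r - g)
Spread: r - g = 0.0892 - 0.0131 = 0.0761
Substituting: PV = $3,450.00 / 0.0761
PV = $45,335.09

$45,335.09


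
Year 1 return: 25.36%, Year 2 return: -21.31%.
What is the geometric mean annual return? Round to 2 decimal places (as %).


Formula: Geometric mean = ((1+r1)*(1+r2))^(1/2) - 1
Product: (1 + 0.2536) * (1 + -0.2131) = 1.2536 * 0.7869 = 0.986458
Square root: 0.986458^0.5 = 0.993206
Geometric mean = 0.993206 - 1 = -0.006794
As percentage: -0.68%

-0.68%


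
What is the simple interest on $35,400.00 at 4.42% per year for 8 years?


Formula: I = P * r * t
Substituting: I = $35,400.00 * 0.0442 * 8
Step: I = $35,400.00 * 0.3536
I = $12,517.44

$12,517.44


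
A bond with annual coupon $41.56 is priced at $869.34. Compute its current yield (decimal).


Formula: Current yield = annual coupon / price
Substituting: CY = $41.56 / $869.34
CY = 0.047806

0.047806


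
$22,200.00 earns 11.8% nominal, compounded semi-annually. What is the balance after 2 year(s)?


Formula: FV = P * (1 + r/m)^(m*t)
Period rate: r/m = 0.118 / 2 = 0.059
Total periods: m*t = 2 * 2 = 4
Growth factor: (1 + 0.059)^4 = 1.25772
FV = $22,200.00 * 1.25772 = $27,921.38

$27,921.38


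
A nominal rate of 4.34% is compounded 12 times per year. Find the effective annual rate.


Formula: EAR = (1 + r/m)^m - 1
Period rate: r/m = 0.0434 / 12 = 0.003617
Compounding: (1 + 0.003617)^12 = 1.044274
EAR = 1.044274 - 1 = 0.044274

0.044274


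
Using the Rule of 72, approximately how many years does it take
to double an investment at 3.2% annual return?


Formula: Years ≈ 72 / r
Substituting: Years ≈ 72 / 3.2
Years ≈ 22.5

22.5 years


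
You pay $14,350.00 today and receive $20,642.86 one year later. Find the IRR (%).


Formula: IRR = C1/C0 - 1
Substituting: IRR = $20,642.86 / $14,350.00 - 1
Ratio: 1.438527 - 1 = 0.438527
IRR = 43.8527%

43.8527%


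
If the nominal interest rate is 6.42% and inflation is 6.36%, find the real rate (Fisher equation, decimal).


Formula: (1 + r_real) = (1 + r_nom) / (1 + inflation)
Substituting: (1 + r_real) = 1.0642 / 1.0636
(1 + r_real) = 1.000564
r_real = 1.000564 - 1 = 0.000564

0.000564


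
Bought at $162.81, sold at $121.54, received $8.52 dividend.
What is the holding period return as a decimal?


Formula: HPR = (P1 - P0 + D) / P0
Gain: $121.54 - $162.81 + $8.52 = -$32.75
HPR = -$32.75 / $162.81 = -0.2012

-0.2012


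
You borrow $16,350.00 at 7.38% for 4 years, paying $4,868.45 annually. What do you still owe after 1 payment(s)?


Formula: Balance = PV*(1+r)^k - PMT*((1+r)^k - 1)/r
Growth: (1 + 0.0738)^1 = 1.0738
Accumulated factor: ((1+r)^k - 1)/r = 1.0
Balance = $16,350.00 * 1.0738 - $4,868.45 * 1.0
Balance = $12,688.18

$12,688.18


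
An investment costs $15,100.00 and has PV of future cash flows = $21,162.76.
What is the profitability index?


Formula: PI = PV(cash flows) / initial investment
Substituting: PI = $21,162.76 / $15,100.00
PI = 1.4015

1.4015


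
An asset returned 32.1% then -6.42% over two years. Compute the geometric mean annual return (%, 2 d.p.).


Formula: Geometric mean = ((1+r1)*(1+r2))^(1/2) - 1
Product: (1 + 0.321) * (1 + -0.0642) = 1.321 * 0.9358 = 1.236192
Square root: 1.236192^0.5 = 1.111842
Geometric mean = 1.111842 - 1 = 0.111842
As percentage: 11.18%

11.18%


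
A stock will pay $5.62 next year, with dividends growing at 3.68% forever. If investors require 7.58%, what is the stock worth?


Formula: P = D1 / (r - g)
Spread: r - g = 0.0758 - 0.0368 = 0.039
Substituting: P = $5.62 / 0.039
P = $144.10

$144.10


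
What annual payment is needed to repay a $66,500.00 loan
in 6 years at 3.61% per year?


Formula: PMT = PV * r / (1 - (1+r)^(-n))
Denominator: 1 - (1 + 0.0361)^(-6) = 0.191668
Numerator: $66,500.00 * 0.0361 = 2400.65
PMT = 2400.65 / 0.191668 = $12,525.07

$12,525.07


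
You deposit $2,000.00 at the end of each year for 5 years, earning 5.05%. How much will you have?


Formula: FV = PMT * ((1+r)^n - 1) / r
Growth factor: (1 + 0.0505)^5 = 1.279323
Numerator: 1.279323 - 1 = 0.279323
FV = $2,000.00 * 0.279323 / 0.0505 = $11,062.31

$11,062.31


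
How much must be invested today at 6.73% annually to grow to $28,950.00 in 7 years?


Formula: PV = FV / (1 + r)^n
Substituting: PV = $28,950.00 / (1 + 0.0673)^7
Discount factor: (1.0673)^7 = 1.577631
PV = $28,950.00 / 1.577631 = $18,350.29

$18,350.29


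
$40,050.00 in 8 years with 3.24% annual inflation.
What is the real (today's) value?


Formula: Real value = nominal / (1 + inflation)^years
Price level: (1 + 0.0324)^8 = 1.290577
Real value = $40,050.00 / 1.290577 = $31,032.63

$31,032.63


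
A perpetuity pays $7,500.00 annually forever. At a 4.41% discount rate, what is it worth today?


Formula: PV = C / r
Substituting: PV = $7,500.00 / 0.0441
PV = $170,068.03

$170,068.03


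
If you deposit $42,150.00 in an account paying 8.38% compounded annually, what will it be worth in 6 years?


Formula: FV = P * (1 + r)^n
Substituting: FV = $42,150.00 * (1 + 0.0838)^6
Growth factor: (1.0838)^6 = 1.620671
FV = $42,150.00 * 1.620671 = $68,311.29

$68,311.29


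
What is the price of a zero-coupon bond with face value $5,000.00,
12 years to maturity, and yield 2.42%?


Formula: Price = FV / (1 + r)^n
Substituting: Price = $5,000.00 / (1 + 0.0242)^12
Discount factor: (1.0242)^12 = 1.332347
Price = $5,000.00 / 1.332347 = $3,752.78

$3,752.78


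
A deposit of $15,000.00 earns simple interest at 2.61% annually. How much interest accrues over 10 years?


Formula: I = P * r * t
Substituting: I = $15,000.00 * 0.0261 * 10
Step: I = $15,000.00 * 0.261
I = $3,915.00

$3,915.00


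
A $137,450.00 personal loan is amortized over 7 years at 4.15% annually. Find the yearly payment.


Formula: PMT = PV * r / (1 - (1+r)^(-n))
Denominator: 1 - (1 + 0.0415)^(-7) = 0.24771
Numerator: $137,450.00 * 0.0415 = 5704.175
PMT = 5704.175 / 0.24771 = $23,027.60

$23,027.60


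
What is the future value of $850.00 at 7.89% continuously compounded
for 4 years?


Formula: FV = P * e^(r*t)
Exponent: r*t = 0.0789 * 4 = 0.3156
e^(0.3156) = 1.371082
FV = $850.00 * 1.371082 = $1,165.42

$1,165.42


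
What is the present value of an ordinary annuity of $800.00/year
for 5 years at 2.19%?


Formula: PV = PMT * (1 - (1+r)^(-n)) / r
Discount factor: (1 + 0.0219)^(-5) = 0.897342
Bracket: 1 - 0.897342 = 0.102658
PV = $800.00 * 0.102658 / 0.0219 = $3,750.06

$3,750.06


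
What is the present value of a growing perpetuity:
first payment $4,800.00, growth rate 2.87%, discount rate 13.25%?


Formula: PV = C / (r - g)
Spread: r - g = 0.1325 - 0.0287 = 0.1038
Substituting: PV = $4,800.00 / 0.1038
PV = $46,242.77

$46,242.77


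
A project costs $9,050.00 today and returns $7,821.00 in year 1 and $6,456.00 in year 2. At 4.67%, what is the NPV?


Formula: NPV = C0 + C1/(1+r) + C2/(1+r)^2
Discount C1: $7,821.00 / (1 + 0.0467) = $7,472.06
Discount C2: $6,456.00 / (1 + 0.0467)^2 = $5,892.76
NPV = -$9,050.00 + $7,472.06 + $5,892.76 = $4,314.82

$4,314.82


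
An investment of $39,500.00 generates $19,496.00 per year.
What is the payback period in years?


Formula: Payback = investment / annual cash flow
Substituting: Payback = $39,500.00 / $19,496.00
Payback = 2.0261 years

2.0261 years


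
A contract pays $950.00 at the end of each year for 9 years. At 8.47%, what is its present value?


Formula: PV = PMT * (1 - (1+r)^(-n)) / r
Discount factor: (1 + 0.0847)^(-9) = 0.481075
Bracket: 1 - 0.481075 = 0.518925
PV = $950.00 * 0.518925 / 0.0847 = $5,820.29

$5,820.29


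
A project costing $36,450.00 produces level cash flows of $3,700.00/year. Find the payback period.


Formula: Payback = investment / annual cash flow
Substituting: Payback = $36,450.00 / $3,700.00
Payback = 9.8514 years

9.8514 years


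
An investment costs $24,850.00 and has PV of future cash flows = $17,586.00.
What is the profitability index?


Formula: PI = PV(cash flows) / initial investment
Substituting: PI = $17,586.00 / $24,850.00
PI = 0.7077

0.7077


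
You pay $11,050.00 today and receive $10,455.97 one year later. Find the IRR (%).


Formula: IRR = C1/C0 - 1
Substituting: IRR = $10,455.97 / $11,050.00 - 1
Ratio: 0.946242 - 1 = -0.053758
IRR = -5.3758%

-5.3758%


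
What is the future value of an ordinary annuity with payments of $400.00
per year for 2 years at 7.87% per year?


Formula: FV = PMT * ((1+r)^n - 1) / r
Growth factor: (1 + 0.0787)^2 = 1.163594
Numerator: 1.163594 - 1 = 0.163594
FV = $400.00 * 0.163594 / 0.0787 = $831.48

$831.48


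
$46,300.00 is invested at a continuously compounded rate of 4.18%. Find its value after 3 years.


Formula: FV = P * e^(r*t)
Exponent: r*t = 0.0418 * 3 = 0.1254
e^(0.1254) = 1.133602
FV = $46,300.00 * 1.133602 = $52,485.76

$52,485.76


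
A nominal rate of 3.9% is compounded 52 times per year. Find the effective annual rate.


Formula: EAR = (1 + r/m)^m - 1
Period rate: r/m = 0.039 / 52 = 0.00075
Compounding: (1 + 0.00075)^52 = 1.039755
EAR = 1.039755 - 1 = 0.039755

0.039755


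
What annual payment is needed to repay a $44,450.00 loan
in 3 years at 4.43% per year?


Formula: PMT = PV * r / (1 - (1+r)^(-n))
Denominator: 1 - (1 + 0.0443)^(-3) = 0.12194
Numerator: $44,450.00 * 0.0443 = 1969.135
PMT = 1969.135 / 0.12194 = $16,148.39

$16,148.39


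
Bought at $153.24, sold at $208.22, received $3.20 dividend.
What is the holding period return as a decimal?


Formula: HPR = (P1 - P0 + D) / P0
Gain: $208.22 - $153.24 + $3.20 = $58.18
HPR = $58.18 / $153.24 = 0.3797

0.3797


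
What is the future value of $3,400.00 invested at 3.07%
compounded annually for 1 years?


Formula: FV = P * (1 + r)^n
Substituting: FV = $3,400.00 * (1 + 0.0307)^1
Growth factor: (1.0307)^1 = 1.0307
FV = $3,400.00 * 1.0307 = $3,504.38

$3,504.38


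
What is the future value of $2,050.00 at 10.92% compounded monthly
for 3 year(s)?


Formula: FV = P * (1 + r/m)^(m*t)
Period rate: r/m = 0.1092 / 12 = 0.0091
Total periods: m*t = 12 * 3 = 36
Growth factor: (1 + 0.0091)^36 = 1.385579
FV = $2,050.00 * 1.385579 = $2,840.44

$2,840.44


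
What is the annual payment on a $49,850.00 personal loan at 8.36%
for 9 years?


Formula: PMT = PV * r / (1 - (1+r)^(-n))
Denominator: 1 - (1 + 0.0836)^(-9) = 0.514511
Numerator: $49,850.00 * 0.0836 = 4167.46
PMT = 4167.46 / 0.514511 = $8,099.84

$8,099.84


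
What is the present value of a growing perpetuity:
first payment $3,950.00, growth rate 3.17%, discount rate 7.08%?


Formula: PV = C / (r - g)
Spread: r - g = 0.0708 - 0.0317 = 0.0391
Substituting: PV = $3,950.00 / 0.0391
PV = $101,023.02

$101,023.02


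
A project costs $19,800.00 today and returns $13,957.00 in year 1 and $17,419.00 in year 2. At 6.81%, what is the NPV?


Formula: NPV = C0 + C1/(1+r) + C2/(1+r)^2
Discount C1: $13,957.00 / (1 + 0.0681) = $13,067.13
Discount C2: $17,419.00 / (1 + 0.0681)^2 = $15,268.61
NPV = -$19,800.00 + $13,067.13 + $15,268.61 = $8,535.73

$8,535.73


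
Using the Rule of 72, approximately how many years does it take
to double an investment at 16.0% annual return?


Formula: Years ≈ 72 / r
Substituting: Years ≈ 72 / 16.0
Years ≈ 4.5

4.5 years


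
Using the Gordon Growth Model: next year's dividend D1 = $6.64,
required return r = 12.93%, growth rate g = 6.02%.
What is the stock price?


Formula: P = D1 / (r - g)
Spread: r - g = 0.1293 - 0.0602 = 0.0691
Substituting: P = $6.64 / 0.0691
P = $96.09

$96.09


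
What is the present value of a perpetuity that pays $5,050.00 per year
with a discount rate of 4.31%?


Formula: PV = C / r
Substituting: PV = $5,050.00 / 0.0431
PV = $117,169.37

$117,169.37


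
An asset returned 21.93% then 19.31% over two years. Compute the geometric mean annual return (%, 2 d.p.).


Formula: Geometric mean = ((1+r1)*(1+r2))^(1/2) - 1
Product: (1 + 0.2193) * (1 + 0.1931) = 1.2193 * 1.1931 = 1.454747
Square root: 1.454747^0.5 = 1.206129
Geometric mean = 1.206129 - 1 = 0.206129
As percentage: 20.61%

20.61%


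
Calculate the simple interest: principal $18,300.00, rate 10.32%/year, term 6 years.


Formula: I = P * r * t
Substituting: I = $18,300.00 * 0.1032 * 6
Step: I = $18,300.00 * 0.6192
I = $11,331.36

$11,331.36


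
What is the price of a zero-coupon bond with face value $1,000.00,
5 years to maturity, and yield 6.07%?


Formula: Price = FV / (1 + r)^n
Substituting: Price = $1,000.00 / (1 + 0.0607)^5
Discount factor: (1.0607)^5 = 1.34265
Price = $1,000.00 / 1.34265 = $744.80

$744.80


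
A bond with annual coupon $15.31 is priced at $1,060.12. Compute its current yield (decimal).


Formula: Current yield = annual coupon / price
Substituting: CY = $15.31 / $1,060.12
CY = 0.014442

0.014442


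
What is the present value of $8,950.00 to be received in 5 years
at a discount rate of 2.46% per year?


Formula: PV = FV / (1 + r)^n
Substituting: PV = $8,950.00 / (1 + 0.0246)^5
Discount factor: (1.0246)^5 = 1.129202
PV = $8,950.00 / 1.129202 = $7,925.95

$7,925.95


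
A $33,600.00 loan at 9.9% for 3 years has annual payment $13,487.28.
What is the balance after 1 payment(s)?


Formula: Balance = PV*(1+r)^k - PMT*((1+r)^k - 1)/r
Growth: (1 + 0.099)^1 = 1.099
Accumulated factor: ((1+r)^k - 1)/r = 1.0
Balance = $33,600.00 * 1.099 - $13,487.28 * 1.0
Balance = $23,439.12

$23,439.12


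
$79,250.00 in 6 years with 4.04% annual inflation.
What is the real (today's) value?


Formula: Real value = nominal / (1 + inflation)^years
Price level: (1 + 0.0404)^6 = 1.268242
Real value = $79,250.00 / 1.268242 = $62,488.08

$62,488.08


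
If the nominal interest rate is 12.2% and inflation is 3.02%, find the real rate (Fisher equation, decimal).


Formula: (1 + r_real) = (1 + r_nom) / (1 + inflation)
Substituting: (1 + r_real) = 1.122 / 1.0302
(1 + r_real) = 1.089109
r_real = 1.089109 - 1 = 0.089109

0.089109


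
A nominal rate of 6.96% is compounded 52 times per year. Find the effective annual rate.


Formula: EAR = (1 + r/m)^m - 1
Period rate: r/m = 0.0696 / 52 = 0.001338
Compounding: (1 + 0.001338)^52 = 1.072029
EAR = 1.072029 - 1 = 0.072029

0.072029


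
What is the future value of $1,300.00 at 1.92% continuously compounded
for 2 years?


Formula: FV = P * e^(r*t)
Exponent: r*t = 0.0192 * 2 = 0.0384
e^(0.0384) = 1.039147
FV = $1,300.00 * 1.039147 = $1,350.89

$1,350.89


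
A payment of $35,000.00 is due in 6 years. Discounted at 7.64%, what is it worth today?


Formula: PV = FV / (1 + r)^n
Substituting: PV = $35,000.00 / (1 + 0.0764)^6
Discount factor: (1.0764)^6 = 1.5554
PV = $35,000.00 / 1.5554 = $22,502.25

$22,502.25


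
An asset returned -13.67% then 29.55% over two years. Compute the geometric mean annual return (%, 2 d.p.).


Formula: Geometric mean = ((1+r1)*(1+r2))^(1/2) - 1
Product: (1 + -0.1367) * (1 + 0.2955) = 0.8633 * 1.2955 = 1.118405
Square root: 1.118405^0.5 = 1.057547
Geometric mean = 1.057547 - 1 = 0.057547
As percentage: 5.75%

5.75%


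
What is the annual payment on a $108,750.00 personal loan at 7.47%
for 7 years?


Formula: PMT = PV * r / (1 - (1+r)^(-n))
Denominator: 1 - (1 + 0.0747)^(-7) = 0.396066
Numerator: $108,750.00 * 0.0747 = 8123.625
PMT = 8123.625 / 0.396066 = $20,510.77

$20,510.77


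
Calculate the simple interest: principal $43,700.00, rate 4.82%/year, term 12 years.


Formula: I = P * r * t
Substituting: I = $43,700.00 * 0.0482 * 12
Step: I = $43,700.00 * 0.5784
I = $25,276.08

$25,276.08


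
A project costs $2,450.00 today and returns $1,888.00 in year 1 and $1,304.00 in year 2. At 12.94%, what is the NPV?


Formula: NPV = C0 + C1/(1+r) + C2/(1+r)^2
Discount C1: $1,888.00 / (1 + 0.1294) = $1,671.68
Discount C2: $1,304.00 / (1 + 0.1294)^2 = $1,022.31
NPV = -$2,450.00 + $1,671.68 + $1,022.31 = $243.99

$243.99


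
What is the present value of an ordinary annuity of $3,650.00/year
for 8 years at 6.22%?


Formula: PV = PMT * (1 - (1+r)^(-n)) / r
Discount factor: (1 + 0.0622)^(-8) = 0.617092
Bracket: 1 - 0.617092 = 0.382908
PV = $3,650.00 * 0.382908 / 0.0622 = $22,469.71

$22,469.71


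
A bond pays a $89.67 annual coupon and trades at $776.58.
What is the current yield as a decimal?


Formula: Current yield = annual coupon / price
Substituting: CY = $89.67 / $776.58
CY = 0.115468

0.115468


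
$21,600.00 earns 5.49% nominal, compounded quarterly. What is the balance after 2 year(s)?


Formula: FV = P * (1 + r/m)^(m*t)
Period rate: r/m = 0.0549 / 4 = 0.013725
Total periods: m*t = 4 * 2 = 8
Growth factor: (1 + 0.013725)^8 = 1.115222
FV = $21,600.00 * 1.115222 = $24,088.79

$24,088.79


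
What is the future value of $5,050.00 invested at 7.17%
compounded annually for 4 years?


Formula: FV = P * (1 + r)^n
Substituting: FV = $5,050.00 * (1 + 0.0717)^4
Growth factor: (1.0717)^4 = 1.319146
FV = $5,050.00 * 1.319146 = $6,661.69

$6,661.69


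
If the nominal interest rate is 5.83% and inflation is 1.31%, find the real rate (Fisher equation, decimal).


Formula: (1 + r_real) = (1 + r_nom) / (1 + inflation)
Substituting: (1 + r_real) = 1.0583 / 1.0131
(1 + r_real) = 1.044616
r_real = 1.044616 - 1 = 0.044616

0.044616


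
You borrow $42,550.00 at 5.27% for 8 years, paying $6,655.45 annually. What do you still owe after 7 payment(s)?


Formula: Balance = PV*(1+r)^k - PMT*((1+r)^k - 1)/r
Growth: (1 + 0.0527)^7 = 1.432624
Accumulated factor: ((1+r)^k - 1)/r = 8.209193
Balance = $42,550.00 * 1.432624 - $6,655.45 * 8.209193
Balance = $6,322.30

$6,322.30


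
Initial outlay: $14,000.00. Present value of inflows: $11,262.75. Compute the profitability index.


Formula: PI = PV(cash flows) / initial investment
Substituting: PI = $11,262.75 / $14,000.00
PI = 0.8045

0.8045


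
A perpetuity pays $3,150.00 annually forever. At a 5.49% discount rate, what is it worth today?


Formula: PV = C / r
Substituting: PV = $3,150.00 / 0.0549
PV = $57,377.05

$57,377.05


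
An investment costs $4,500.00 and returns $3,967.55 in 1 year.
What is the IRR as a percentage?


Formula: IRR = C1/C0 - 1
Substituting: IRR = $3,967.55 / $4,500.00 - 1
Ratio: 0.881678 - 1 = -0.118322
IRR = -11.8322%

-11.8322%


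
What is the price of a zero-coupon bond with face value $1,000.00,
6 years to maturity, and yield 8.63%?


Formula: Price = FV / (1 + r)^n
Substituting: Price = $1,000.00 / (1 + 0.0863)^6
Discount factor: (1.0863)^6 = 1.643231
Price = $1,000.00 / 1.643231 = $608.56

$608.56


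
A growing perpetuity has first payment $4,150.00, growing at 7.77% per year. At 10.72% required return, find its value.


Formula: PV = C / (r - g)
Spread: r - g = 0.1072 - 0.0777 = 0.0295
Substituting: PV = $4,150.00 / 0.0295
PV = $140,677.97

$140,677.97


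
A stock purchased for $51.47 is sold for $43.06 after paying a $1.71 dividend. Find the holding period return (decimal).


Formula: HPR = (P1 - P0 + D) / P0
Gain: $43.06 - $51.47 + $1.71 = -$6.70
HPR = -$6.70 / $51.47 = -0.1302

-0.1302


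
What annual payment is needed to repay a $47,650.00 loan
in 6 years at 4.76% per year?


Formula: PMT = PV * r / (1 - (1+r)^(-n))
Denominator: 1 - (1 + 0.0476)^(-6) = 0.243468
Numerator: $47,650.00 * 0.0476 = 2268.14
PMT = 2268.14 / 0.243468 = $9,315.95

$9,315.95


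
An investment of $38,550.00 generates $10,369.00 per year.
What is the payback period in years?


Formula: Payback = investment / annual cash flow
Substituting: Payback = $38,550.00 / $10,369.00
Payback = 3.7178 years

3.7178 years


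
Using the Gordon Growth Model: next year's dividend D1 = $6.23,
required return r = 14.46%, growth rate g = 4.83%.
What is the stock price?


Formula: P = D1 / (r - g)
Spread: r - g = 0.1446 - 0.0483 = 0.0963
Substituting: P = $6.23 / 0.0963
P = $64.69

$64.69


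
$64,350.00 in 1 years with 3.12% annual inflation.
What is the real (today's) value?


Formula: Real value = nominal / (1 + inflation)^years
Price level: (1 + 0.0312)^1 = 1.0312
Real value = $64,350.00 / 1.0312 = $62,403.03

$62,403.03


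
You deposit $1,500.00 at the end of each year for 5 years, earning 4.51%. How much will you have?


Formula: FV = PMT * ((1+r)^n - 1) / r
Growth factor: (1 + 0.0451)^5 = 1.246778
Numerator: 1.246778 - 1 = 0.246778
FV = $1,500.00 * 0.246778 / 0.0451 = $8,207.70

$8,207.70


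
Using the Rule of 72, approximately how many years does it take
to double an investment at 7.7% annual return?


Formula: Years ≈ 72 / r
Substituting: Years ≈ 72 / 7.7
Years ≈ 9.4

9.4 years


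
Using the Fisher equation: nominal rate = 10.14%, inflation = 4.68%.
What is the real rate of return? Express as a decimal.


Formula: (1 + r_real) = (1 + r_nom) / (1 + inflation)
Substituting: (1 + r_real) = 1.1014 / 1.0468
(1 + r_real) = 1.052159
r_real = 1.052159 - 1 = 0.052159

0.052159


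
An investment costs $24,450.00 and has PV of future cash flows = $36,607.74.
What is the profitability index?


Formula: PI = PV(cash flows) / initial investment
Substituting: PI = $36,607.74 / $24,450.00
PI = 1.4972

1.4972


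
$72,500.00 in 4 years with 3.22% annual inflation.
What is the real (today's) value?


Formula: Real value = nominal / (1 + inflation)^years
Price level: (1 + 0.0322)^4 = 1.135156
Real value = $72,500.00 / 1.135156 = $63,867.89

$63,867.89


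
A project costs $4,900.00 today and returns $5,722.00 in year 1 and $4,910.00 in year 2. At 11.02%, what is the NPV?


Formula: NPV = C0 + C1/(1+r) + C2/(1+r)^2
Discount C1: $5,722.00 / (1 + 0.1102) = $5,154.03
Discount C2: $4,910.00 / (1 + 0.1102)^2 = $3,983.63
NPV = -$4,900.00 + $5,154.03 + $3,983.63 = $4,237.66

$4,237.66


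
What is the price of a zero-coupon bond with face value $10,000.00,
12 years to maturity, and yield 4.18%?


Formula: Price = FV / (1 + r)^n
Substituting: Price = $10,000.00 / (1 + 0.0418)^12
Discount factor: (1.0418)^12 = 1.634603
Price = $10,000.00 / 1.634603 = $6,117.69

$6,117.69


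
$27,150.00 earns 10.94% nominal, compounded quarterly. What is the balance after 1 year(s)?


Formula: FV = P * (1 + r/m)^(m*t)
Period rate: r/m = 0.1094 / 4 = 0.02735
Total periods: m*t = 4 * 1 = 4
Growth factor: (1 + 0.02735)^4 = 1.113971
FV = $27,150.00 * 1.113971 = $30,244.30

$30,244.30


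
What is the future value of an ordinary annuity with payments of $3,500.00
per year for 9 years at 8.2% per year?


Formula: FV = PMT * ((1+r)^n - 1) / r
Growth factor: (1 + 0.082)^9 = 2.032569
Numerator: 2.032569 - 1 = 1.032569
FV = $3,500.00 * 1.032569 / 0.082 = $44,073.08

$44,073.08


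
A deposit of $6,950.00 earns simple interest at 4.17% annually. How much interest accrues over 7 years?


Formula: I = P * r * t
Substituting: I = $6,950.00 * 0.0417 * 7
Step: I = $6,950.00 * 0.2919
I = $2,028.71

$2,028.71


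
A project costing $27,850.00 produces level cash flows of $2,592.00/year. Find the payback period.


Formula: Payback = investment / annual cash flow
Substituting: Payback = $27,850.00 / $2,592.00
Payback = 10.7446 years

10.7446 years


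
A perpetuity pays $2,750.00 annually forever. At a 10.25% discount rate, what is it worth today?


Formula: PV = C / r
Substituting: PV = $2,750.00 / 0.1025
PV = $26,829.27

$26,829.27


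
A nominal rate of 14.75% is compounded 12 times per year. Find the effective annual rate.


Formula: EAR = (1 + r/m)^m - 1
Period rate: r/m = 0.1475 / 12 = 0.012292
Compounding: (1 + 0.012292)^12 = 1.157892
EAR = 1.157892 - 1 = 0.157892

0.157892


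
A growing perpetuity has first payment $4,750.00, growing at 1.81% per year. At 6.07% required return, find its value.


Formula: PV = C / (r - g)
Spread: r - g = 0.0607 - 0.0181 = 0.0426
Substituting: PV = $4,750.00 / 0.0426
PV = $111,502.35

$111,502.35


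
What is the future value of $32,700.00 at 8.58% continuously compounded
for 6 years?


Formula: FV = P * e^(r*t)
Exponent: r*t = 0.0858 * 6 = 0.5148
e^(0.5148) = 1.673304
FV = $32,700.00 * 1.673304 = $54,717.03

$54,717.03


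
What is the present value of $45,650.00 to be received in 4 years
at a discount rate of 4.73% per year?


Formula: PV = FV / (1 + r)^n
Substituting: PV = $45,650.00 / (1 + 0.0473)^4
Discount factor: (1.0473)^4 = 1.203052
PV = $45,650.00 / 1.203052 = $37,945.16

$37,945.16


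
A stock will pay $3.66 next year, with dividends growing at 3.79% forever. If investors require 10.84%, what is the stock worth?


Formula: P = D1 / (r - g)
Spread: r - g = 0.1084 - 0.0379 = 0.0705
Substituting: P = $3.66 / 0.0705
P = $51.91

$51.91


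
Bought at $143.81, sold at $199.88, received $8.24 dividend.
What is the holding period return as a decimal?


Formula: HPR = (P1 - P0 + D) / P0
Gain: $199.88 - $143.81 + $8.24 = $64.31
HPR = $64.31 / $143.81 = 0.4472

0.4472


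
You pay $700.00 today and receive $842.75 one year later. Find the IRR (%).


Formula: IRR = C1/C0 - 1
Substituting: IRR = $842.75 / $700.00 - 1
Ratio: 1.203929 - 1 = 0.203929
IRR = 20.3929%

20.3929%


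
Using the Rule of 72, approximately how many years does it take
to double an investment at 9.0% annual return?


Formula: Years ≈ 72 / r
Substituting: Years ≈ 72 / 9.0
Years ≈ 8.0

8.0 years


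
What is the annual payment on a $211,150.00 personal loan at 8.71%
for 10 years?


Formula: PMT = PV * r / (1 - (1+r)^(-n))
Denominator: 1 - (1 + 0.0871)^(-10) = 0.566185
Numerator: $211,150.00 * 0.0871 = 18391.165
PMT = 18391.165 / 0.566185 = $32,482.63

$32,482.63


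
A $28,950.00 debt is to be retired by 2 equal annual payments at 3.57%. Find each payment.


Formula: PMT = PV * r / (1 - (1+r)^(-n))
Denominator: 1 - (1 + 0.0357)^(-2) = 0.067751
Numerator: $28,950.00 * 0.0357 = 1033.515
PMT = 1033.515 / 0.067751 = $15,254.67

$15,254.67


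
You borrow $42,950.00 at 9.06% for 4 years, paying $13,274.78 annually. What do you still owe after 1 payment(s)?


Formula: Balance = PV*(1+r)^k - PMT*((1+r)^k - 1)/r
Growth: (1 + 0.0906)^1 = 1.0906
Accumulated factor: ((1+r)^k - 1)/r = 1.0
Balance = $42,950.00 * 1.0906 - $13,274.78 * 1.0
Balance = $33,566.49

$33,566.49


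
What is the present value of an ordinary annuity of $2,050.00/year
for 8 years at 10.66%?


Formula: PV = PMT * (1 - (1+r)^(-n)) / r
Discount factor: (1 + 0.1066)^(-8) = 0.444708
Bracket: 1 - 0.444708 = 0.555292
PV = $2,050.00 * 0.555292 / 0.1066 = $10,678.70

$10,678.70


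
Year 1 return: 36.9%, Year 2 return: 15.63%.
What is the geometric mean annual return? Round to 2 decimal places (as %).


Formula: Geometric mean = ((1+r1)*(1+r2))^(1/2) - 1
Product: (1 + 0.369) * (1 + 0.1563) = 1.369 * 1.1563 = 1.582975
Square root: 1.582975^0.5 = 1.258163
Geometric mean = 1.258163 - 1 = 0.258163
As percentage: 25.82%

25.82%


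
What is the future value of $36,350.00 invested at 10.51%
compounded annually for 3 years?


Formula: FV = P * (1 + r)^n
Substituting: FV = $36,350.00 * (1 + 0.1051)^3
Growth factor: (1.1051)^3 = 1.349599
FV = $36,350.00 * 1.349599 = $49,057.92

$49,057.92


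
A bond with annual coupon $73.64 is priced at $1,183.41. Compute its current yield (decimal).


Formula: Current yield = annual coupon / price
Substituting: CY = $73.64 / $1,183.41
CY = 0.062227

0.062227


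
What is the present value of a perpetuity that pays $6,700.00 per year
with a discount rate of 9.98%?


Formula: PV = C / r
Substituting: PV = $6,700.00 / 0.0998
PV = $67,134.27

$67,134.27


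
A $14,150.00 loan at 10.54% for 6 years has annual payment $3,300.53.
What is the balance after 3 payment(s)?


Formula: Balance = PV*(1+r)^k - PMT*((1+r)^k - 1)/r
Growth: (1 + 0.1054)^3 = 1.350698
Accumulated factor: ((1+r)^k - 1)/r = 3.327309
Balance = $14,150.00 * 1.350698 - $3,300.53 * 3.327309
Balance = $8,130.50

$8,130.50


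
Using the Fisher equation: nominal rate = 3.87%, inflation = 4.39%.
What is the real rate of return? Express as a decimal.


Formula: (1 + r_real) = (1 + r_nom) / (1 + inflation)
Substituting: (1 + r_real) = 1.0387 / 1.0439
(1 + r_real) = 0.995019
r_real = 0.995019 - 1 = -0.004981

-0.004981


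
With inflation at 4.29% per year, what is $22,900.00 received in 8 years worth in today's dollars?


Formula: Real value = nominal / (1 + inflation)^years
Price level: (1 + 0.0429)^8 = 1.399398
Real value = $22,900.00 / 1.399398 = $16,364.18

$16,364.18


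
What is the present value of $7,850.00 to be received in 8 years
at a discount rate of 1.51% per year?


Formula: PV = FV / (1 + r)^n
Substituting: PV = $7,850.00 / (1 + 0.0151)^8
Discount factor: (1.0151)^8 = 1.127381
PV = $7,850.00 / 1.127381 = $6,963.04

$6,963.04


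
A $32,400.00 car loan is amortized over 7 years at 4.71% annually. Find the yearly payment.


Formula: PMT = PV * r / (1 - (1+r)^(-n))
Denominator: 1 - (1 + 0.0471)^(-7) = 0.275426
Numerator: $32,400.00 * 0.0471 = 1526.04
PMT = 1526.04 / 0.275426 = $5,540.66

$5,540.66


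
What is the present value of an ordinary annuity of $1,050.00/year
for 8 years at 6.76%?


Formula: PV = PMT * (1 - (1+r)^(-n)) / r
Discount factor: (1 + 0.0676)^(-8) = 0.592559
Bracket: 1 - 0.592559 = 0.407441
PV = $1,050.00 * 0.407441 / 0.0676 = $6,328.60

$6,328.60


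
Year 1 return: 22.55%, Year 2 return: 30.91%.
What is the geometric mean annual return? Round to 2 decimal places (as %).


Formula: Geometric mean = ((1+r1)*(1+r2))^(1/2) - 1
Product: (1 + 0.2255) * (1 + 0.3091) = 1.2255 * 1.3091 = 1.604302
Square root: 1.604302^0.5 = 1.26661
Geometric mean = 1.26661 - 1 = 0.26661
As percentage: 26.66%

26.66%


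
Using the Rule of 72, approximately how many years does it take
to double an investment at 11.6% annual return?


Formula: Years ≈ 72 / r
Substituting: Years ≈ 72 / 11.6
Years ≈ 6.2

6.2 years


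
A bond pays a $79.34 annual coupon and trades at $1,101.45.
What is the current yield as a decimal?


Formula: Current yield = annual coupon / price
Substituting: CY = $79.34 / $1,101.45
CY = 0.072032

0.072032


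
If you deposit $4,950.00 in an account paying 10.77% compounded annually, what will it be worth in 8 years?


Formula: FV = P * (1 + r)^n
Substituting: FV = $4,950.00 * (1 + 0.1077)^8
Growth factor: (1.1077)^8 = 2.266612
FV = $4,950.00 * 2.266612 = $11,219.73

$11,219.73


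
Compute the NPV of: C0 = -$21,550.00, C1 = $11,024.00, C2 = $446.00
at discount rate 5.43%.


Formula: NPV = C0 + C1/(1+r) + C2/(1+r)^2
Discount C1: $11,024.00 / (1 + 0.0543) = $10,456.23
Discount C2: $446.00 / (1 + 0.0543)^2 = $401.24
NPV = -$21,550.00 + $10,456.23 + $401.24 = -$10,692.53

-$10,692.53


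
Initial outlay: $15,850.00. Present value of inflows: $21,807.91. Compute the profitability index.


Formula: PI = PV(cash flows) / initial investment
Substituting: PI = $21,807.91 / $15,850.00
PI = 1.3759

1.3759


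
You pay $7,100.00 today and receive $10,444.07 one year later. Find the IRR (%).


Formula: IRR = C1/C0 - 1
Substituting: IRR = $10,444.07 / $7,100.00 - 1
Ratio: 1.470996 - 1 = 0.470996
IRR = 47.0996%

47.0996%


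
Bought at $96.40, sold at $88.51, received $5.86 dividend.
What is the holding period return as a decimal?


Formula: HPR = (P1 - P0 + D) / P0
Gain: $88.51 - $96.40 + $5.86 = -$2.03
HPR = -$2.03 / $96.40 = -0.0211

-0.0211


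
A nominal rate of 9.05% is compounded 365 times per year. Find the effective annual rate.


Formula: EAR = (1 + r/m)^m - 1
Period rate: r/m = 0.0905 / 365 = 0.000248
Compounding: (1 + 0.000248)^365 = 1.094709
EAR = 1.094709 - 1 = 0.094709

0.094709


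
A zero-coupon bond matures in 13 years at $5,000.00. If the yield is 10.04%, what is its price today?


Formula: Price = FV / (1 + r)^n
Substituting: Price = $5,000.00 / (1 + 0.1004)^13
Discount factor: (1.1004)^13 = 3.468627
Price = $5,000.00 / 3.468627 = $1,441.49

$1,441.49


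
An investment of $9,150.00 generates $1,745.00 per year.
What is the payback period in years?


Formula: Payback = investment / annual cash flow
Substituting: Payback = $9,150.00 / $1,745.00
Payback = 5.2436 years

5.2436 years


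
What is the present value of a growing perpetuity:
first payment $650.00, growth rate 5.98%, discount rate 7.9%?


Formula: PV = C / (r - g)
Spread: r - g = 0.079 - 0.0598 = 0.0192
Substituting: PV = $650.00 / 0.0192
PV = $33,854.17

$33,854.17


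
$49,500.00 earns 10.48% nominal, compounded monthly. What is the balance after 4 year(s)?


Formula: FV = P * (1 + r/m)^(m*t)
Period rate: r/m = 0.1048 / 12 = 0.008733
Total periods: m*t = 12 * 4 = 48
Growth factor: (1 + 0.008733)^48 = 1.517979
FV = $49,500.00 * 1.517979 = $75,139.98

$75,139.98


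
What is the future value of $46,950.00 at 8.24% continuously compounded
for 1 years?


Formula: FV = P * e^(r*t)
Exponent: r*t = 0.0824 * 1 = 0.0824
e^(0.0824) = 1.08589
FV = $46,950.00 * 1.08589 = $50,982.54

$50,982.54


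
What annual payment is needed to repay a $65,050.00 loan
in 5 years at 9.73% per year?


Formula: PMT = PV * r / (1 - (1+r)^(-n))
Denominator: 1 - (1 + 0.0973)^(-5) = 0.371402
Numerator: $65,050.00 * 0.0973 = 6329.365
PMT = 6329.365 / 0.371402 = $17,041.82

$17,041.82


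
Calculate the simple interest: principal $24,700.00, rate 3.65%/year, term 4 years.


Formula: I = P * r * t
Substituting: I = $24,700.00 * 0.0365 * 4
Step: I = $24,700.00 * 0.146
I = $3,606.20

$3,606.20


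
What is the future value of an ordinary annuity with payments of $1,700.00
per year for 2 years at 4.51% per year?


Formula: FV = PMT * ((1+r)^n - 1) / r
Growth factor: (1 + 0.0451)^2 = 1.092234
Numerator: 1.092234 - 1 = 0.092234
FV = $1,700.00 * 0.092234 / 0.0451 = $3,476.67

$3,476.67


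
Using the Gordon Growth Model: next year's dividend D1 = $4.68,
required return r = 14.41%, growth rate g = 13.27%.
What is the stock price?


Formula: P = D1 / (r - g)
Spread: r - g = 0.1441 - 0.1327 = 0.0114
Substituting: P = $4.68 / 0.0114
P = $410.53

$410.53


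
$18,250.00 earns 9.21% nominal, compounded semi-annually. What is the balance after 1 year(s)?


Formula: FV = P * (1 + r/m)^(m*t)
Period rate: r/m = 0.0921 / 2 = 0.04605
Total periods: m*t = 2 * 1 = 2
Growth factor: (1 + 0.04605)^2 = 1.094221
FV = $18,250.00 * 1.094221 = $19,969.53

$19,969.53


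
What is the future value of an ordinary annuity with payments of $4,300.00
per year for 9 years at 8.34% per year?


Formula: FV = PMT * ((1+r)^n - 1) / r
Growth factor: (1 + 0.0834)^9 = 2.056362
Numerator: 2.056362 - 1 = 1.056362
FV = $4,300.00 * 1.056362 / 0.0834 = $54,464.69

$54,464.69


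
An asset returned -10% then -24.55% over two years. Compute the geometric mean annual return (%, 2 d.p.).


Formula: Geometric mean = ((1+r1)*(1+r2))^(1/2) - 1
Product: (1 + -0.1) * (1 + -0.2455) = 0.9 * 0.7545 = 0.67905
Square root: 0.67905^0.5 = 0.824045
Geometric mean = 0.824045 - 1 = -0.175955
As percentage: -17.60%

-17.60%


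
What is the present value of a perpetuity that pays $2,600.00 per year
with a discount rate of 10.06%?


Formula: PV = C / r
Substituting: PV = $2,600.00 / 0.1006
PV = $25,844.93

$25,844.93


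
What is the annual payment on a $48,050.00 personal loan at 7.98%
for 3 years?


Formula: PMT = PV * r / (1 - (1+r)^(-n))
Denominator: 1 - (1 + 0.0798)^(-3) = 0.205727
Numerator: $48,050.00 * 0.0798 = 3834.39
PMT = 3834.39 / 0.205727 = $18,638.28

$18,638.28


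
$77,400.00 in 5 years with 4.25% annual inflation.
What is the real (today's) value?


Formula: Real value = nominal / (1 + inflation)^years
Price level: (1 + 0.0425)^5 = 1.231347
Real value = $77,400.00 / 1.231347 = $62,858.01

$62,858.01


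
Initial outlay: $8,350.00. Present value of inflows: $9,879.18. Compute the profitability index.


Formula: PI = PV(cash flows) / initial investment
Substituting: PI = $9,879.18 / $8,350.00
PI = 1.1831

1.1831


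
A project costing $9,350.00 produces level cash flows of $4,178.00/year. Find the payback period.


Formula: Payback = investment / annual cash flow
Substituting: Payback = $9,350.00 / $4,178.00
Payback = 2.2379 years

2.2379 years


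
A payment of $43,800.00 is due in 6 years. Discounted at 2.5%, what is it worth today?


Formula: PV = FV / (1 + r)^n
Substituting: PV = $43,800.00 / (1 + 0.025)^6
Discount factor: (1.025)^6 = 1.159693
PV = $43,800.00 / 1.159693 = $37,768.60

$37,768.60
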